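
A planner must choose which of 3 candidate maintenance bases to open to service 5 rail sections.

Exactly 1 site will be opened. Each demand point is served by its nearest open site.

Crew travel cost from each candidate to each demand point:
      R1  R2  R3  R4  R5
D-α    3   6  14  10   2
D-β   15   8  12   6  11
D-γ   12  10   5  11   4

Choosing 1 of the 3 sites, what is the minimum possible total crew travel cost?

35

Open {D-α}.
  R1→D-α 3, R2→D-α 6, R3→D-α 14, R4→D-α 10, R5→D-α 2  ⇒ total 35.
Compare {D-γ}: total 42.
Compare {D-β}: total 52.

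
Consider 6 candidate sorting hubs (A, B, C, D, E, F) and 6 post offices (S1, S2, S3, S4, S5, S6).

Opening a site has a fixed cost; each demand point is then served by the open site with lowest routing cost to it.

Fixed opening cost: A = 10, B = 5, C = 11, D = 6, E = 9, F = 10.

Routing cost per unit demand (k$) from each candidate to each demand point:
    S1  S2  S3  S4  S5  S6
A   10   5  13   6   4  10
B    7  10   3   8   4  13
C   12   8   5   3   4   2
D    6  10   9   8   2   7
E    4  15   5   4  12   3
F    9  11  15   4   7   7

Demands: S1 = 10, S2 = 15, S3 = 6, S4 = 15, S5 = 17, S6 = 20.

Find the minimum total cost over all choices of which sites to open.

Open {A, B, C, D, E}: assign each demand point to its cheapest open site.
  S1→E 10×4=40, S2→A 15×5=75, S3→B 6×3=18, S4→C 15×3=45, S5→D 17×2=34, S6→C 20×2=40
  routing cost 252, fixed 41 → total 293.
Compare {A, C, D, E}: routing cost 264 + fixed 36 = 300.
Compare {A, B, C, D, E, F}: routing cost 252 + fixed 51 = 303.
Compare {A, B, C, D}: routing cost 272 + fixed 32 = 304.
All other subsets cost ≥ 300. Minimum total cost: 293.

293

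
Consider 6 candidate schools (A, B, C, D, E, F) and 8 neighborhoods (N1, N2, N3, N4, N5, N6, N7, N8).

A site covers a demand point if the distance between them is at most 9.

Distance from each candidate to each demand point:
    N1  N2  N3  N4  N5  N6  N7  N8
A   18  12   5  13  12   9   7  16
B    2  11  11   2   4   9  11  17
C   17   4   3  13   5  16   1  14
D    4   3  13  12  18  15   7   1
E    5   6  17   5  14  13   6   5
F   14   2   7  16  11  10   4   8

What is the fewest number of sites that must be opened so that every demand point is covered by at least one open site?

Coverage sets (demand points within 9 of each site):
  A: {N3, N6, N7}
  B: {N1, N4, N5, N6}
  C: {N2, N3, N5, N7}
  D: {N1, N2, N7, N8}
  E: {N1, N2, N4, N7, N8}
  F: {N2, N3, N7, N8}
No single site covers all 8 demand points.
But {B, F} covers everything, so the minimum is 2.

2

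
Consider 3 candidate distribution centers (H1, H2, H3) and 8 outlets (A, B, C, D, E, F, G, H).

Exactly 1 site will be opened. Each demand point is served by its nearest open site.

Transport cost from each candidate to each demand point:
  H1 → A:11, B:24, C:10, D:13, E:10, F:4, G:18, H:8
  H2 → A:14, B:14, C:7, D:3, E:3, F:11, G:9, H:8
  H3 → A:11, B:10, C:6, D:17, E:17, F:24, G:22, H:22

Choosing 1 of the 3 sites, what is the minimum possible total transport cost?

Open {H2}.
  A→H2 14, B→H2 14, C→H2 7, D→H2 3, E→H2 3, F→H2 11, G→H2 9, H→H2 8  ⇒ total 69.
Compare {H1}: total 98.
Compare {H3}: total 129.

69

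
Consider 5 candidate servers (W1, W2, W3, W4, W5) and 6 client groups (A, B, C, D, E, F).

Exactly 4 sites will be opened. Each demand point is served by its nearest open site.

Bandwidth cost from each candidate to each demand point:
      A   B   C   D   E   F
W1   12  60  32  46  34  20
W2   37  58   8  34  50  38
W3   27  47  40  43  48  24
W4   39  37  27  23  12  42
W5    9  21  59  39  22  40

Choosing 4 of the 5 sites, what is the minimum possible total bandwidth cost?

Open {W1, W2, W4, W5}.
  A→W5 9, B→W5 21, C→W2 8, D→W4 23, E→W4 12, F→W1 20  ⇒ total 93.
Compare {W2, W3, W4, W5}: total 97.
Compare {W1, W2, W3, W4}: total 112.
No size-4 selection does better; minimum is 93.

93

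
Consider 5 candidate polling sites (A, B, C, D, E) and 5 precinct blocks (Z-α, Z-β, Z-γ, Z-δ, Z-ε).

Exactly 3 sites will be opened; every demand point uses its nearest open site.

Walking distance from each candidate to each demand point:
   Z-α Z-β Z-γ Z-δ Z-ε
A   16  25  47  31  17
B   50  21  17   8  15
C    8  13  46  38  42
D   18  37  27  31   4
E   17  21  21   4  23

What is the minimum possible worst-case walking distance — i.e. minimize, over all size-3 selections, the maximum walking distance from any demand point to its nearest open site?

Open {A, B, C}.
  Farthest demand point is Z-γ at walking distance 17 (to B); all others are ≤ 17.
With {B, C, D} the worst case is 17.
With {B, C, E} the worst case is 17.
No size-3 selection achieves below 17.

17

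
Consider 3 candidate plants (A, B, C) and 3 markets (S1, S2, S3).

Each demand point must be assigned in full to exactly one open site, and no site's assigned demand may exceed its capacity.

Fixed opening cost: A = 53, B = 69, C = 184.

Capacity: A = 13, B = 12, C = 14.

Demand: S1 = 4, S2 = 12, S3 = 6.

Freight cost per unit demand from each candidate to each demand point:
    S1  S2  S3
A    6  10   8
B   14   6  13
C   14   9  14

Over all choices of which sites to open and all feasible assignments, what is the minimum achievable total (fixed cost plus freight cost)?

266

Open {A, B}; cheapest assignment that respects the capacities:
  A (cap 13, load 10): S1, S3 — cost 4×6 + 6×8 = 72
  B (cap 12, load 12): S2 — cost 12×6 = 72
  Shipping 144, fixed 122 → total 266.
  Any other capacity-feasible assignment to {A, B} ships for at least 144.
Compare {A, C}: its best feasible assignment gives total 417.
Compare {A, B, C}: its best feasible assignment gives total 450.
Every other set of open sites that can feasibly serve all demand totals ≥ 417 even under its best assignment. Minimum: 266.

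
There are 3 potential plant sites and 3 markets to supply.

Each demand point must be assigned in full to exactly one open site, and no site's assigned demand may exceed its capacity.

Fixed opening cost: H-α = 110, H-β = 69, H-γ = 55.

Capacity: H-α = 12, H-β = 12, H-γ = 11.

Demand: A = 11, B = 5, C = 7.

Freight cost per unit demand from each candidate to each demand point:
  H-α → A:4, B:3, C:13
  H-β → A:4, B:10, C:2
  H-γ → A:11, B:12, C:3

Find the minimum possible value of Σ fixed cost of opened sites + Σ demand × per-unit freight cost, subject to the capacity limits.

287

Open {H-α, H-β}; cheapest assignment that respects the capacities:
  H-α (cap 12, load 11): A — cost 11×4 = 44
  H-β (cap 12, load 12): B, C — cost 5×10 + 7×2 = 64
  Shipping 108, fixed 179 → total 287.
  Any other capacity-feasible assignment to {H-α, H-β} ships for at least 108.
Compare {H-β, H-γ}: its best feasible assignment gives total 309.
Compare {H-α, H-β, H-γ}: its best feasible assignment gives total 314.
Every other set of open sites that can feasibly serve all demand totals ≥ 309 even under its best assignment. Minimum: 287.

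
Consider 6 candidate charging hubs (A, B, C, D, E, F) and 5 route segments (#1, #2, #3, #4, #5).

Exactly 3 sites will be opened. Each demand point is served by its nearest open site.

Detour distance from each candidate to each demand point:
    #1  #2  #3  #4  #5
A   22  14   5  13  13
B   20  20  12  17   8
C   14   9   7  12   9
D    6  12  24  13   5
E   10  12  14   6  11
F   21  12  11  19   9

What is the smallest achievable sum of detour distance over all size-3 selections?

Open {C, D, E}.
  #1→D 6, #2→C 9, #3→C 7, #4→E 6, #5→D 5  ⇒ total 33.
Compare {A, D, E}: total 34.
Compare {A, C, D}: total 37.
No size-3 selection does better; minimum is 33.

33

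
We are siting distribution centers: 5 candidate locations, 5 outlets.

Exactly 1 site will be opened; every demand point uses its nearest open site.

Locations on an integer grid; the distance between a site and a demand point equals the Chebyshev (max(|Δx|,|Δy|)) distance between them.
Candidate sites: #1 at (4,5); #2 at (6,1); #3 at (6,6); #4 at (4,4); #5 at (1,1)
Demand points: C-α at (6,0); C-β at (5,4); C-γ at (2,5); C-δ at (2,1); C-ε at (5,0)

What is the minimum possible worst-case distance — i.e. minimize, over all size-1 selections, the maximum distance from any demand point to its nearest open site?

Open {#2}.
  Farthest demand point is C-γ at distance 4 (to #2); all others are ≤ 4.
With {#4} the worst case is 4.
With {#1} the worst case is 5.
No size-1 selection achieves below 4.

4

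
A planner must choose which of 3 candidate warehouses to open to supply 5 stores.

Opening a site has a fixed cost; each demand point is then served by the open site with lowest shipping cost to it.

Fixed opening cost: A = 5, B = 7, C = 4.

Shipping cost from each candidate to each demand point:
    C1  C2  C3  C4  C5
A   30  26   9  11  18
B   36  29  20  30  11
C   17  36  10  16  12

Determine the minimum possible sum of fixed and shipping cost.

Open {A, C}: assign each demand point to its cheapest open site.
  C1→C 17, C2→A 26, C3→A 9, C4→A 11, C5→C 12
  shipping cost 75, fixed 9 → total 84.
Compare {A, B, C}: shipping cost 74 + fixed 16 = 90.
Compare {B, C}: shipping cost 83 + fixed 11 = 94.
Compare {C}: shipping cost 91 + fixed 4 = 95.
All other subsets cost ≥ 90. Minimum total cost: 84.

84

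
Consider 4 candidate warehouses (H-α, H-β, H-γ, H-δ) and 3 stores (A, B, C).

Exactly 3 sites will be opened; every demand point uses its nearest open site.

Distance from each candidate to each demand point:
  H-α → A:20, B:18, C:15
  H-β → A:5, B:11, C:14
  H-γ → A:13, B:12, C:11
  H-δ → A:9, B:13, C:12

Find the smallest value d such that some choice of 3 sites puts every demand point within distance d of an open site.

Open {H-α, H-β, H-γ}.
  Farthest demand point is B at distance 11 (to H-β); all others are ≤ 11.
With {H-β, H-γ, H-δ} the worst case is 11.
With {H-α, H-β, H-δ} the worst case is 12.
No size-3 selection achieves below 11.

11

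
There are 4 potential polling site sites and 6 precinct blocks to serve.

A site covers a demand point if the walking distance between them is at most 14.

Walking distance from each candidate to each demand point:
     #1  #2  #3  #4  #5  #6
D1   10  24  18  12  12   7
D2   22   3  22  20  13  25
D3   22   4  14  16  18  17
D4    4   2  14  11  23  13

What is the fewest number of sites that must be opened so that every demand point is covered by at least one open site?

Coverage sets (demand points within 14 of each site):
  D1: {#1, #4, #5, #6}
  D2: {#2, #5}
  D3: {#2, #3}
  D4: {#1, #2, #3, #4, #6}
No single site covers all 6 demand points.
But {D1, D3} covers everything, so the minimum is 2.

2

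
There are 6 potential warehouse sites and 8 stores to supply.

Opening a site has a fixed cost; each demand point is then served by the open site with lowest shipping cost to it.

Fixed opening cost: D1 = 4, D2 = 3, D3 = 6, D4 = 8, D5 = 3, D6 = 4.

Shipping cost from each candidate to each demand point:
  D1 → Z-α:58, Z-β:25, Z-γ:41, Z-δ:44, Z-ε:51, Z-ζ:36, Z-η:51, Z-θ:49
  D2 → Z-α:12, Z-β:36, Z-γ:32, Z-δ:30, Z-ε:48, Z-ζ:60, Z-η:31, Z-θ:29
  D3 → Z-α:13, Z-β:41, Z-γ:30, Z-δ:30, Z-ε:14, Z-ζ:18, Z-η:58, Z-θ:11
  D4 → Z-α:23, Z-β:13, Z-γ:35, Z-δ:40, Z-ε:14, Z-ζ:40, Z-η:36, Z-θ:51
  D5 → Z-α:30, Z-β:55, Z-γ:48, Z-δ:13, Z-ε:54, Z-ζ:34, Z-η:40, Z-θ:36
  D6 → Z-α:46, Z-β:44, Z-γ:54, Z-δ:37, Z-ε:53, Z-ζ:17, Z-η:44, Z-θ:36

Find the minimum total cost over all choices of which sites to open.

Open {D2, D3, D4, D5}: assign each demand point to its cheapest open site.
  Z-α→D2 12, Z-β→D4 13, Z-γ→D3 30, Z-δ→D5 13, Z-ε→D3 14, Z-ζ→D3 18, Z-η→D2 31, Z-θ→D3 11
  shipping cost 142, fixed 20 → total 162.
Compare {D3, D4, D5}: shipping cost 148 + fixed 17 = 165.
Compare {D2, D3, D4, D5, D6}: shipping cost 141 + fixed 24 = 165.
Compare {D1, D2, D3, D4, D5}: shipping cost 142 + fixed 24 = 166.
All other subsets cost ≥ 165. Minimum total cost: 162.

162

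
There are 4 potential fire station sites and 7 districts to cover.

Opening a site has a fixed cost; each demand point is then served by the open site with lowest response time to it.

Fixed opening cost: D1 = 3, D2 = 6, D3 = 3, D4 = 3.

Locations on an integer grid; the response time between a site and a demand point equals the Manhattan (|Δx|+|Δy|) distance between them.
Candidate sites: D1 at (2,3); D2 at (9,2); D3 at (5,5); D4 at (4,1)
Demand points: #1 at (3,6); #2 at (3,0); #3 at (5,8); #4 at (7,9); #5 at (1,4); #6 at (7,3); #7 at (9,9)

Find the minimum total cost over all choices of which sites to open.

36

Open {D1, D3}: assign each demand point to its cheapest open site.
  #1→D3 3, #2→D1 4, #3→D3 3, #4→D3 6, #5→D1 2, #6→D3 4, #7→D3 8
  response time 30, fixed 6 → total 36.
Compare {D3, D4}: response time 31 + fixed 6 = 37.
Compare {D1, D3, D4}: response time 28 + fixed 9 = 37.
Compare {D3}: response time 36 + fixed 3 = 39.
All other subsets cost ≥ 37. Minimum total cost: 36.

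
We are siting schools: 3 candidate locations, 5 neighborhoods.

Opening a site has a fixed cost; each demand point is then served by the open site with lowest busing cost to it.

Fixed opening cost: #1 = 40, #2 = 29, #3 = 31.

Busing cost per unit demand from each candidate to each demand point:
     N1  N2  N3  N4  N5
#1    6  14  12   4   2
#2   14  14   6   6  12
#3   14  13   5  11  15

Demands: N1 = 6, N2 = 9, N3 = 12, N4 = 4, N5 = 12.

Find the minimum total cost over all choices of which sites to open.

Open {#1, #3}: assign each demand point to its cheapest open site.
  N1→#1 6×6=36, N2→#3 9×13=117, N3→#3 12×5=60, N4→#1 4×4=16, N5→#1 12×2=24
  busing cost 253, fixed 71 → total 324.
Compare {#1, #2}: busing cost 274 + fixed 69 = 343.
Compare {#1, #2, #3}: busing cost 253 + fixed 100 = 353.
Compare {#1}: busing cost 346 + fixed 40 = 386.
All other subsets cost ≥ 343. Minimum total cost: 324.

324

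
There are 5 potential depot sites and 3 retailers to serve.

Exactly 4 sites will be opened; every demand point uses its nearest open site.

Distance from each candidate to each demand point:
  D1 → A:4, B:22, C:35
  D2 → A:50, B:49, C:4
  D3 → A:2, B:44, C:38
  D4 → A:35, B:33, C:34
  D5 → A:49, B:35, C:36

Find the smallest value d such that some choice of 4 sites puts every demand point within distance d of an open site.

Open {D1, D2, D3, D4}.
  Farthest demand point is B at distance 22 (to D1); all others are ≤ 22.
With {D1, D2, D3, D5} the worst case is 22.
With {D1, D2, D4, D5} the worst case is 22.
No size-4 selection achieves below 22.

22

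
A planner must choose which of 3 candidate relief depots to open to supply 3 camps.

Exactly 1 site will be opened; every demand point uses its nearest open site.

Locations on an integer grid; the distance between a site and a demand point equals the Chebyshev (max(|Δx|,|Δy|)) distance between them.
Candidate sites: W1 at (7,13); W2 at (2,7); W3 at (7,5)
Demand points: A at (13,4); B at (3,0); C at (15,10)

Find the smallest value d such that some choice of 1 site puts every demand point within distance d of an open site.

Open {W3}.
  Farthest demand point is C at distance 8 (to W3); all others are ≤ 8.
With {W1} the worst case is 13.
With {W2} the worst case is 13.
No size-1 selection achieves below 8.

8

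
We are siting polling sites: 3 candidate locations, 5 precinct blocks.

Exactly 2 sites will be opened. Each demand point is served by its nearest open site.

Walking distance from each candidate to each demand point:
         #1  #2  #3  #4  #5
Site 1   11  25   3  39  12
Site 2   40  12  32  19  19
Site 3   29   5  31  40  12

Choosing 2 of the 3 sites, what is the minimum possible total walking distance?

57

Open {Site 1, Site 2}.
  #1→Site 1 11, #2→Site 2 12, #3→Site 1 3, #4→Site 2 19, #5→Site 1 12  ⇒ total 57.
Compare {Site 1, Site 3}: total 70.
Compare {Site 2, Site 3}: total 96.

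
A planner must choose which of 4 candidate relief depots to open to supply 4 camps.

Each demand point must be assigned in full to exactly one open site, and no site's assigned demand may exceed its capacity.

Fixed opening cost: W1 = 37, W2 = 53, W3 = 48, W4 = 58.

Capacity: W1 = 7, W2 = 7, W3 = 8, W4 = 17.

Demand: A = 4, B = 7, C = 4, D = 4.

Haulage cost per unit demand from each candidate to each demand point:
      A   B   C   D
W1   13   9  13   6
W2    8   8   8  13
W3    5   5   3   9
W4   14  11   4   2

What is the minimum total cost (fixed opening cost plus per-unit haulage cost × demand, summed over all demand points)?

221

Open {W3, W4}; cheapest assignment that respects the capacities:
  W3 (cap 8, load 7): B — cost 7×5 = 35
  W4 (cap 17, load 12): A, C, D — cost 4×14 + 4×4 + 4×2 = 80
  Shipping 115, fixed 106 → total 221.
  Any other capacity-feasible assignment to {W3, W4} ships for at least 115.
Compare {W1, W4}: its best feasible assignment gives total 238.
Compare {W2, W4}: its best feasible assignment gives total 244.
Every other set of open sites that can feasibly serve all demand totals ≥ 238 even under its best assignment. Minimum: 221.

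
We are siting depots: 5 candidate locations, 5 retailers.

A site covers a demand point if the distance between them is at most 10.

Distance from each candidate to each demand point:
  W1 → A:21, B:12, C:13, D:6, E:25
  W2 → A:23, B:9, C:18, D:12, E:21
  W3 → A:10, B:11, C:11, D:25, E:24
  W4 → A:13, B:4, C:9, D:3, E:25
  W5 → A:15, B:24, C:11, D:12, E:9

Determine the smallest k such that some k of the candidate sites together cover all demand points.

3

Coverage sets (demand points within 10 of each site):
  W1: {D}
  W2: {B}
  W3: {A}
  W4: {B, C, D}
  W5: {E}
No 2 sites suffice: every size-2 union leaves at least one demand point uncovered.
But {W3, W4, W5} covers everything, so the minimum is 3.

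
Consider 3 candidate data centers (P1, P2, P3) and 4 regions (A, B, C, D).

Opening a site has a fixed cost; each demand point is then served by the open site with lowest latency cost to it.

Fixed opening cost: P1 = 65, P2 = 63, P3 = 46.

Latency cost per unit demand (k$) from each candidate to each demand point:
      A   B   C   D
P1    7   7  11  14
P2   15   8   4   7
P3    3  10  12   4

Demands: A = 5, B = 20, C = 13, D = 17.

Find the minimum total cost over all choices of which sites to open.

Open {P2, P3}: assign each demand point to its cheapest open site.
  A→P3 5×3=15, B→P2 20×8=160, C→P2 13×4=52, D→P3 17×4=68
  latency cost 295, fixed 109 → total 404.
Compare {P1, P2, P3}: latency cost 275 + fixed 174 = 449.
Compare {P2}: latency cost 406 + fixed 63 = 469.
Compare {P1, P2}: latency cost 346 + fixed 128 = 474.
All other subsets cost ≥ 449. Minimum total cost: 404.

404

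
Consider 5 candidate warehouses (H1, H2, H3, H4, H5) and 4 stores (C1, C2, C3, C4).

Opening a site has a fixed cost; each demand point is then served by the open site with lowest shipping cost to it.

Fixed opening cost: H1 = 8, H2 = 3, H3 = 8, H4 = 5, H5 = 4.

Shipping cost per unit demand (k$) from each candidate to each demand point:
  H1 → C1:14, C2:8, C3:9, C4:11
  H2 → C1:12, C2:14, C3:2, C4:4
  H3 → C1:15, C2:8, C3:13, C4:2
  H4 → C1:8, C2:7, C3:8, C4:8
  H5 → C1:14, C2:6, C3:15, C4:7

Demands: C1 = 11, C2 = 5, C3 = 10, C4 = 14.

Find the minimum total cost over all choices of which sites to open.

Open {H2, H3, H4, H5}: assign each demand point to its cheapest open site.
  C1→H4 11×8=88, C2→H5 5×6=30, C3→H2 10×2=20, C4→H3 14×2=28
  shipping cost 166, fixed 20 → total 186.
Compare {H2, H3, H4}: shipping cost 171 + fixed 16 = 187.
Compare {H1, H2, H3, H4, H5}: shipping cost 166 + fixed 28 = 194.
Compare {H1, H2, H3, H4}: shipping cost 171 + fixed 24 = 195.
All other subsets cost ≥ 187. Minimum total cost: 186.

186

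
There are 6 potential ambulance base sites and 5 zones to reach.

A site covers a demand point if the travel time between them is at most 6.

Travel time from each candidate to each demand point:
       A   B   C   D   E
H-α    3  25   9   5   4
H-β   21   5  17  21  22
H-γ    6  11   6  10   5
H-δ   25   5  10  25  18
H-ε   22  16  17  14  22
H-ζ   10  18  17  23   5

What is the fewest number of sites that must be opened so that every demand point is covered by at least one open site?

3

Coverage sets (demand points within 6 of each site):
  H-α: {A, D, E}
  H-β: {B}
  H-γ: {A, C, E}
  H-δ: {B}
  H-ε: {}
  H-ζ: {E}
No 2 sites suffice: every size-2 union leaves at least one demand point uncovered.
But {H-α, H-β, H-γ} covers everything, so the minimum is 3.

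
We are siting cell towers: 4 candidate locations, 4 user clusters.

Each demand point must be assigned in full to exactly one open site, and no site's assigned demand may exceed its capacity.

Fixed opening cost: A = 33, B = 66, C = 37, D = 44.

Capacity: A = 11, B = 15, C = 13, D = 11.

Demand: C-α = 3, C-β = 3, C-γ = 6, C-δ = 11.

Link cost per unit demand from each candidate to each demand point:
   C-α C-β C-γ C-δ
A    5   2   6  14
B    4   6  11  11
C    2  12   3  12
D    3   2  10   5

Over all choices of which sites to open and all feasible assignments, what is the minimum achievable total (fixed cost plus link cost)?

196

Open {C, D}; cheapest assignment that respects the capacities:
  C (cap 13, load 12): C-α, C-β, C-γ — cost 3×2 + 3×12 + 6×3 = 60
  D (cap 11, load 11): C-δ — cost 11×5 = 55
  Shipping 115, fixed 81 → total 196.
  Any other capacity-feasible assignment to {C, D} ships for at least 115.
Compare {A, C, D}: its best feasible assignment gives total 199.
Compare {B, C, D}: its best feasible assignment gives total 244.
Every other set of open sites that can feasibly serve all demand totals ≥ 199 even under its best assignment. Minimum: 196.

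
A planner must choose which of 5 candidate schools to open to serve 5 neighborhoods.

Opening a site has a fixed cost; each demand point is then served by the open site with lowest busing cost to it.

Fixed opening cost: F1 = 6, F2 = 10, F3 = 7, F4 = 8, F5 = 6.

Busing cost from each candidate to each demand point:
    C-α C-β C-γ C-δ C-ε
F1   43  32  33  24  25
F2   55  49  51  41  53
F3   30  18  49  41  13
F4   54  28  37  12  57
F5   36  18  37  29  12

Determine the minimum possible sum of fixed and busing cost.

125

Open {F3, F4}: assign each demand point to its cheapest open site.
  C-α→F3 30, C-β→F3 18, C-γ→F4 37, C-δ→F4 12, C-ε→F3 13
  busing cost 110, fixed 15 → total 125.
Compare {F1, F3, F4}: busing cost 106 + fixed 21 = 127.
Compare {F4, F5}: busing cost 115 + fixed 14 = 129.
Compare {F3, F4, F5}: busing cost 109 + fixed 21 = 130.
All other subsets cost ≥ 127. Minimum total cost: 125.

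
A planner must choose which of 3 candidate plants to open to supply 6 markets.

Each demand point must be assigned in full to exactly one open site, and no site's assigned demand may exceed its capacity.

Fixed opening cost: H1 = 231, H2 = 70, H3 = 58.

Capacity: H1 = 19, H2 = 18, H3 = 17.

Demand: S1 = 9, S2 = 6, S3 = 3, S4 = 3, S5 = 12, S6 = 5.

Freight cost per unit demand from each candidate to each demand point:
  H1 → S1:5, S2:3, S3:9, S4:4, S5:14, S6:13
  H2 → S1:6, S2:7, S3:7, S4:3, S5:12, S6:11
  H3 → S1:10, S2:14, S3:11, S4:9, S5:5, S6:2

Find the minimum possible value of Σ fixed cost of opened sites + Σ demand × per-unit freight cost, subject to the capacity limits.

522

Open {H1, H2, H3}; cheapest assignment that respects the capacities:
  H1 (cap 19, load 15): S1, S2 — cost 9×5 + 6×3 = 63
  H2 (cap 18, load 6): S3, S4 — cost 3×7 + 3×3 = 30
  H3 (cap 17, load 17): S5, S6 — cost 12×5 + 5×2 = 70
  Shipping 163, fixed 359 → total 522.
  Any other capacity-feasible assignment to {H1, H2, H3} ships for at least 163.
Total demand is 38 and no other set of sites has combined capacity ≥ 38, so {H1, H2, H3} is the only feasible choice of open sites. Minimum: 522.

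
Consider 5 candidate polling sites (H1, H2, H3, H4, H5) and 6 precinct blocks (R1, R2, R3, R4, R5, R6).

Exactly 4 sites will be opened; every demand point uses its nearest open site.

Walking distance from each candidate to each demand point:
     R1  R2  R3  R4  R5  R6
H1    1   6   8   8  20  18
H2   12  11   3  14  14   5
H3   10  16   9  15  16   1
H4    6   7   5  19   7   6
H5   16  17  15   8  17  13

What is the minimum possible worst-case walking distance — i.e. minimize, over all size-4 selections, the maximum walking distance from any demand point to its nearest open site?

Open {H1, H2, H3, H4}.
  Farthest demand point is R4 at walking distance 8 (to H1); all others are ≤ 8.
With {H1, H2, H4, H5} the worst case is 8.
With {H1, H3, H4, H5} the worst case is 8.
No size-4 selection achieves below 8.

8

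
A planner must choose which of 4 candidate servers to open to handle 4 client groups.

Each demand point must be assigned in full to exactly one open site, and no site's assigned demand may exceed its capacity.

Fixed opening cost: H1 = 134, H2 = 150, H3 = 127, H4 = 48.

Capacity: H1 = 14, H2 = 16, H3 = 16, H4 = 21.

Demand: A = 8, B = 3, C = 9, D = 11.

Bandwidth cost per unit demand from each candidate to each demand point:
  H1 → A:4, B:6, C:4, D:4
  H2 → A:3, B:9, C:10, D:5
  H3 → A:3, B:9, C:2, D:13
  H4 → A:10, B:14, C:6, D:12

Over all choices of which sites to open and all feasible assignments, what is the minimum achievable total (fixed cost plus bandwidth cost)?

Open {H1, H4}; cheapest assignment that respects the capacities:
  H1 (cap 14, load 14): B, D — cost 3×6 + 11×4 = 62
  H4 (cap 21, load 17): A, C — cost 8×10 + 9×6 = 134
  Shipping 196, fixed 182 → total 378.
  Any other capacity-feasible assignment to {H1, H4} ships for at least 196.
Compare {H3, H4}: its best feasible assignment gives total 412.
Compare {H2, H4}: its best feasible assignment gives total 414.
Every other set of open sites that can feasibly serve all demand totals ≥ 412 even under its best assignment. Minimum: 378.

378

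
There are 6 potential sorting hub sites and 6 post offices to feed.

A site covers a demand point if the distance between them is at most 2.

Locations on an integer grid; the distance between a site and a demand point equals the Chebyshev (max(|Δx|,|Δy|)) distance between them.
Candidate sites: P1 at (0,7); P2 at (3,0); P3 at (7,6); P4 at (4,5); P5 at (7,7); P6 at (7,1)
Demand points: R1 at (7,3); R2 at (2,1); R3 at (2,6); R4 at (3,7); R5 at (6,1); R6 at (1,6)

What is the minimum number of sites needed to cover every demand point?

4

Coverage sets (demand points within 2 of each site):
  P1: {R3, R6}
  P2: {R2}
  P3: {}
  P4: {R3, R4}
  P5: {}
  P6: {R1, R5}
No 3 sites suffice: every size-3 union leaves at least one demand point uncovered.
But {P1, P2, P4, P6} covers everything, so the minimum is 4.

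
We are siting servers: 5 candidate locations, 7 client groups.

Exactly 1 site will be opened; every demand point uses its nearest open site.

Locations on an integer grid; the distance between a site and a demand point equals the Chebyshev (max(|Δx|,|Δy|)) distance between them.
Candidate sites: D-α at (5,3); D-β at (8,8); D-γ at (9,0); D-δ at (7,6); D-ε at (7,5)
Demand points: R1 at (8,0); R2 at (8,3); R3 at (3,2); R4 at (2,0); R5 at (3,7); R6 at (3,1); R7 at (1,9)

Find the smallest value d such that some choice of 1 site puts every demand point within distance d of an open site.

6

Open {D-α}.
  Farthest demand point is R7 at distance 6 (to D-α); all others are ≤ 6.
With {D-δ} the worst case is 6.
With {D-ε} the worst case is 6.
No size-1 selection achieves below 6.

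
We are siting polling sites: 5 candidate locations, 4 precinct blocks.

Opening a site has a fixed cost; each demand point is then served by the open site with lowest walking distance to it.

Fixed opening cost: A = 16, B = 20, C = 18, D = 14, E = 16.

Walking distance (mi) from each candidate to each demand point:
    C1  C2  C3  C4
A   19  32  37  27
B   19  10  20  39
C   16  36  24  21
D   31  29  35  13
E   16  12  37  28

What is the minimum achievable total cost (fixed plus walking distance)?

96

Open {B, D}: assign each demand point to its cheapest open site.
  C1→B 19, C2→B 10, C3→B 20, C4→D 13
  walking distance 62, fixed 34 → total 96.
Compare {B, C}: walking distance 67 + fixed 38 = 105.
Compare {D, E}: walking distance 76 + fixed 30 = 106.
Compare {C, E}: walking distance 73 + fixed 34 = 107.
All other subsets cost ≥ 105. Minimum total cost: 96.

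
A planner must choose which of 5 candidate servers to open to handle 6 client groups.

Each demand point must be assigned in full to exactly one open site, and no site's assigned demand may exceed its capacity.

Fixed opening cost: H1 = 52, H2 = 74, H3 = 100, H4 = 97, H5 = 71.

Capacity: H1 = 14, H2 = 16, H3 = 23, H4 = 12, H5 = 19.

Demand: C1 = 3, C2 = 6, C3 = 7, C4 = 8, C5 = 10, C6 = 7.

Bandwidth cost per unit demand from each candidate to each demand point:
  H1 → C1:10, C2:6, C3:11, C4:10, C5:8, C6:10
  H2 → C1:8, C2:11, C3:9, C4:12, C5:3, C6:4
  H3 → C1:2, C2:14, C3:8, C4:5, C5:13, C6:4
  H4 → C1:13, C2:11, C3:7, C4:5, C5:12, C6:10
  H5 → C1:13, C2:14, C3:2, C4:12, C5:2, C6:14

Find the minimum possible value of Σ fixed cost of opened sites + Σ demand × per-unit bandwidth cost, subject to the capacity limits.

Open {H1, H3, H5}; cheapest assignment that respects the capacities:
  H1 (cap 14, load 6): C2 — cost 6×6 = 36
  H3 (cap 23, load 18): C1, C4, C6 — cost 3×2 + 8×5 + 7×4 = 74
  H5 (cap 19, load 17): C3, C5 — cost 7×2 + 10×2 = 34
  Shipping 144, fixed 223 → total 367.
  Any other capacity-feasible assignment to {H1, H3, H5} ships for at least 144.
Compare {H1, H2, H5}: its best feasible assignment gives total 399.
Compare {H2, H3, H5}: its best feasible assignment gives total 419.
Every other set of open sites that can feasibly serve all demand totals ≥ 399 even under its best assignment. Minimum: 367.

367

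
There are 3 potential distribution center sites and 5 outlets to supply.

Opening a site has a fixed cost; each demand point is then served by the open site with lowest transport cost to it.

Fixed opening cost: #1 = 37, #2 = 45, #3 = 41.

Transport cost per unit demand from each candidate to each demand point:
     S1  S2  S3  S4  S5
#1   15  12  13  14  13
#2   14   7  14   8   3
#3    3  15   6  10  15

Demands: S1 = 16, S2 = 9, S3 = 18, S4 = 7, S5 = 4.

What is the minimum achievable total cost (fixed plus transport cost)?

Open {#2, #3}: assign each demand point to its cheapest open site.
  S1→#3 16×3=48, S2→#2 9×7=63, S3→#3 18×6=108, S4→#2 7×8=56, S5→#2 4×3=12
  transport cost 287, fixed 86 → total 373.
Compare {#1, #2, #3}: transport cost 287 + fixed 123 = 410.
Compare {#3}: transport cost 421 + fixed 41 = 462.
Compare {#1, #3}: transport cost 386 + fixed 78 = 464.
All other subsets cost ≥ 410. Minimum total cost: 373.

373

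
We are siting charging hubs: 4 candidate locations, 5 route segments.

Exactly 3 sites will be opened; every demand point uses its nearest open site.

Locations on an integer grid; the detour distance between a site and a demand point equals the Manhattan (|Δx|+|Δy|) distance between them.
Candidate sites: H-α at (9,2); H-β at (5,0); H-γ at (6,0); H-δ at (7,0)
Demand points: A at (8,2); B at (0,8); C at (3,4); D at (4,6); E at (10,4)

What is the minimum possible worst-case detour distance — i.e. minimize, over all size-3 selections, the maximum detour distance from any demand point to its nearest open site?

Open {H-α, H-β, H-γ}.
  Farthest demand point is B at detour distance 13 (to H-β); all others are ≤ 13.
With {H-α, H-β, H-δ} the worst case is 13.
With {H-β, H-γ, H-δ} the worst case is 13.
No size-3 selection achieves below 13.

13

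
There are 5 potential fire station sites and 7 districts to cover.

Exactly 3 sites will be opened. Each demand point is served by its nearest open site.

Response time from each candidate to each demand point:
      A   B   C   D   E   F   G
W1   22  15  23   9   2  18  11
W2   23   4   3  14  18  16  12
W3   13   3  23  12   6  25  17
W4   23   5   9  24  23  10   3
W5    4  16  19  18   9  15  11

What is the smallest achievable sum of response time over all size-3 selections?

Open {W1, W4, W5}.
  A→W5 4, B→W4 5, C→W4 9, D→W1 9, E→W1 2, F→W4 10, G→W4 3  ⇒ total 42.
Compare {W2, W4, W5}: total 47.
Compare {W3, W4, W5}: total 47.
No size-3 selection does better; minimum is 42.

42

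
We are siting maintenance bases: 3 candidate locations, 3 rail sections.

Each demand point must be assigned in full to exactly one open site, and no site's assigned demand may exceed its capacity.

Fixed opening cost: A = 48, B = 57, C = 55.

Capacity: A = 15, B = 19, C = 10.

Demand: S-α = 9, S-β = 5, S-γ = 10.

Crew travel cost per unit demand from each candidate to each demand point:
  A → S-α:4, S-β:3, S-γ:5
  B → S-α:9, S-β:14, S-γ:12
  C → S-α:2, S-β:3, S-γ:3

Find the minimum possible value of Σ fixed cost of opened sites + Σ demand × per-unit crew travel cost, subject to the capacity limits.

184

Open {A, C}; cheapest assignment that respects the capacities:
  A (cap 15, load 14): S-α, S-β — cost 9×4 + 5×3 = 51
  C (cap 10, load 10): S-γ — cost 10×3 = 30
  Shipping 81, fixed 103 → total 184.
  Any other capacity-feasible assignment to {A, C} ships for at least 81.
Compare {A, B, C}: its best feasible assignment gives total 241.
Compare {A, B}: its best feasible assignment gives total 251.
Every other set of open sites that can feasibly serve all demand totals ≥ 241 even under its best assignment. Minimum: 184.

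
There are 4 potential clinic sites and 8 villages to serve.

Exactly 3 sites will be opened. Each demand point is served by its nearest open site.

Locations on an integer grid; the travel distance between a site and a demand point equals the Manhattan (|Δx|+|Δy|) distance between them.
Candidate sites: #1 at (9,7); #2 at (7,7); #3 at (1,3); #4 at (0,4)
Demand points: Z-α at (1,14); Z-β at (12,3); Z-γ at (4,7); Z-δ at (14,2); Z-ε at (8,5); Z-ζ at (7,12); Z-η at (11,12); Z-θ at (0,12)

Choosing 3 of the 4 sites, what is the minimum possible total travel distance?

Open {#1, #2, #4}.
  Z-α→#4 11, Z-β→#1 7, Z-γ→#2 3, Z-δ→#1 10, Z-ε→#1 3, Z-ζ→#2 5, Z-η→#1 7, Z-θ→#4 8  ⇒ total 54.
Compare {#1, #2, #3}: total 56.
Compare {#1, #3, #4}: total 58.
No size-3 selection does better; minimum is 54.

54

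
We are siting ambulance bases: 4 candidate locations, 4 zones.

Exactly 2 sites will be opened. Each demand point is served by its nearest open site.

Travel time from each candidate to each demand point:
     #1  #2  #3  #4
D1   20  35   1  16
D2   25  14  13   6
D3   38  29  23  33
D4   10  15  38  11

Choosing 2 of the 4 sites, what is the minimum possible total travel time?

37

Open {D1, D4}.
  #1→D4 10, #2→D4 15, #3→D1 1, #4→D4 11  ⇒ total 37.
Compare {D1, D2}: total 41.
Compare {D2, D4}: total 43.
No size-2 selection does better; minimum is 37.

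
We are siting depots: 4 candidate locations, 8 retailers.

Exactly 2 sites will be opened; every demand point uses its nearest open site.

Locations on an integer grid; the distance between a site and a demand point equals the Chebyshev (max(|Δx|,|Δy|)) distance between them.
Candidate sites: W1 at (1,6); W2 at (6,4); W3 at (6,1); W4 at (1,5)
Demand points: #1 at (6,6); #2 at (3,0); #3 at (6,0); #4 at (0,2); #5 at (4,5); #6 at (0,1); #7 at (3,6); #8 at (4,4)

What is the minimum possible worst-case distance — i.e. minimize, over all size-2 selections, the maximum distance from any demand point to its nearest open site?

4

Open {W2, W4}.
  Farthest demand point is #2 at distance 4 (to W2); all others are ≤ 4.
With {W1, W2} the worst case is 5.
With {W1, W3} the worst case is 5.
No size-2 selection achieves below 4.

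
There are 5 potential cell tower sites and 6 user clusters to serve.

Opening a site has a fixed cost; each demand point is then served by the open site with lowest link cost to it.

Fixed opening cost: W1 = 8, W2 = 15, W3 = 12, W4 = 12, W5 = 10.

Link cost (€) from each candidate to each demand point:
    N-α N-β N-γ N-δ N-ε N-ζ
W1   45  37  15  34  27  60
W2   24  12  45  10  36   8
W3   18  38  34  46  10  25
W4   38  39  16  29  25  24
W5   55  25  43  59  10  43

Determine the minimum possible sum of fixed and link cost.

Open {W1, W2, W3}: assign each demand point to its cheapest open site.
  N-α→W3 18, N-β→W2 12, N-γ→W1 15, N-δ→W2 10, N-ε→W3 10, N-ζ→W2 8
  link cost 73, fixed 35 → total 108.
Compare {W1, W2, W5}: link cost 79 + fixed 33 = 112.
Compare {W2, W3, W4}: link cost 74 + fixed 39 = 113.
Compare {W2, W4, W5}: link cost 80 + fixed 37 = 117.
All other subsets cost ≥ 112. Minimum total cost: 108.

108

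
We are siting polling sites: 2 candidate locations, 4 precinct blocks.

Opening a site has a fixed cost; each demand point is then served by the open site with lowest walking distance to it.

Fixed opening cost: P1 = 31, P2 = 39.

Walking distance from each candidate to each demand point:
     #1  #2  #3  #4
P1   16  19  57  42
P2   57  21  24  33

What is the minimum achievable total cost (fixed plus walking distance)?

162

Open {P1, P2}: assign each demand point to its cheapest open site.
  #1→P1 16, #2→P1 19, #3→P2 24, #4→P2 33
  walking distance 92, fixed 70 → total 162.
Compare {P1}: walking distance 134 + fixed 31 = 165.
Compare {P2}: walking distance 135 + fixed 39 = 174.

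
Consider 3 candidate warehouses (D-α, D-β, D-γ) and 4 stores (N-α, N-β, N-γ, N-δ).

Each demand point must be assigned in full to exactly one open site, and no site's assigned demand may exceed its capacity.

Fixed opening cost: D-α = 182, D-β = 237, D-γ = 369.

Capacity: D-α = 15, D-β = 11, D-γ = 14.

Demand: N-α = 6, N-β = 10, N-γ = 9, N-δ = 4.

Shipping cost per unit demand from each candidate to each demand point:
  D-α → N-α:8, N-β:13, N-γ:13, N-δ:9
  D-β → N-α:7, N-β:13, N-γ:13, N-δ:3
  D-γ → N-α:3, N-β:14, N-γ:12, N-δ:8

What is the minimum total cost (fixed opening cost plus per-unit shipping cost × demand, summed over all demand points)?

Open {D-α, D-γ}; cheapest assignment that respects the capacities:
  D-α (cap 15, load 15): N-α, N-γ — cost 6×8 + 9×13 = 165
  D-γ (cap 14, load 14): N-β, N-δ — cost 10×14 + 4×8 = 172
  Shipping 337, fixed 551 → total 888.
  Any other capacity-feasible assignment to {D-α, D-γ} ships for at least 337.
Compare {D-α, D-β, D-γ}: its best feasible assignment gives total 1080.
Every other set of open sites that can feasibly serve all demand totals ≥ 1080 even under its best assignment. Minimum: 888.

888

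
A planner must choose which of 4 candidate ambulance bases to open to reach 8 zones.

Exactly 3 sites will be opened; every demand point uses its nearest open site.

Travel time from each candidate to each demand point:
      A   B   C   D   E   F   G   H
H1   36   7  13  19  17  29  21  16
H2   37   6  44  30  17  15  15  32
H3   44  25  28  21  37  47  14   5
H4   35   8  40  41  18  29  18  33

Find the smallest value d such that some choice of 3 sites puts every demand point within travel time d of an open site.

35

Open {H1, H2, H4}.
  Farthest demand point is A at travel time 35 (to H4); all others are ≤ 35.
With {H1, H3, H4} the worst case is 35.
With {H2, H3, H4} the worst case is 35.
No size-3 selection achieves below 35.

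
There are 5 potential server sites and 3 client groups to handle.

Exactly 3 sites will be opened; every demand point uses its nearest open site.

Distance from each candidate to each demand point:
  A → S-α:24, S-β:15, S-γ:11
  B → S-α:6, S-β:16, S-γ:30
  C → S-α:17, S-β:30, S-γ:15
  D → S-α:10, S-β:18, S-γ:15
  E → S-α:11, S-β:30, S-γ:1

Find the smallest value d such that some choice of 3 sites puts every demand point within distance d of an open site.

15

Open {A, B, C}.
  Farthest demand point is S-β at distance 15 (to A); all others are ≤ 15.
With {A, B, D} the worst case is 15.
With {A, B, E} the worst case is 15.
No size-3 selection achieves below 15.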